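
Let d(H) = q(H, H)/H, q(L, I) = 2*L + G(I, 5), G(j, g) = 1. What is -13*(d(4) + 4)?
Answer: -325/4 ≈ -81.250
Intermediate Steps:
q(L, I) = 1 + 2*L (q(L, I) = 2*L + 1 = 1 + 2*L)
d(H) = (1 + 2*H)/H
-13*(d(4) + 4) = -13*((2 + 1/4) + 4) = -13*((2 + ¼) + 4) = -13*(9/4 + 4) = -13*25/4 = -325/4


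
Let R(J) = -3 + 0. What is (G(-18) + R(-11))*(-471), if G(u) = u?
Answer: 9891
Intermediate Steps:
R(J) = -3
(G(-18) + R(-11))*(-471) = (-18 - 3)*(-471) = -21*(-471) = 9891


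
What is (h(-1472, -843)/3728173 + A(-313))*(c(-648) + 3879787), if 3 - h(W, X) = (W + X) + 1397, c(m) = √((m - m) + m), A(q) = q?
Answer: -4527390291270436/3728173 - 21004510104*I*√2/3728173 ≈ -1.2144e+9 - 7967.7*I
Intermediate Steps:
c(m) = √m (c(m) = √(0 + m) = √m)
h(W, X) = -1394 - W - X (h(W, X) = 3 - ((W + X) + 1397) = 3 - (1397 + W + X) = 3 + (-1397 - W - X) = -1394 - W - X)
(h(-1472, -843)/3728173 + A(-313))*(c(-648) + 3879787) = ((-1394 - 1*(-1472) - 1*(-843))/3728173 - 313)*(√(-648) + 3879787) = ((-1394 + 1472 + 843)*(1/3728173) - 313)*(18*I*√2 + 3879787) = (921*(1/3728173) - 313)*(3879787 + 18*I*√2) = (921/3728173 - 313)*(3879787 + 18*I*√2) = -1166917228*(3879787 + 18*I*√2)/3728173 = -4527390291270436/3728173 - 21004510104*I*√2/3728173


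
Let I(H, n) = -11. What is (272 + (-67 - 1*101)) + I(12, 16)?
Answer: 93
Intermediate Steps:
(272 + (-67 - 1*101)) + I(12, 16) = (272 + (-67 - 1*101)) - 11 = (272 + (-67 - 101)) - 11 = (272 - 168) - 11 = 104 - 11 = 93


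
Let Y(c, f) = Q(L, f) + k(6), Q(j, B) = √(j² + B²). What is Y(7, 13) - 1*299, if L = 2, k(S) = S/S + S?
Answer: -292 + √173 ≈ -278.85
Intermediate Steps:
k(S) = 1 + S
Q(j, B) = √(B² + j²)
Y(c, f) = 7 + √(4 + f²) (Y(c, f) = √(f² + 2²) + (1 + 6) = √(f² + 4) + 7 = √(4 + f²) + 7 = 7 + √(4 + f²))
Y(7, 13) - 1*299 = (7 + √(4 + 13²)) - 1*299 = (7 + √(4 + 169)) - 299 = (7 + √173) - 299 = -292 + √173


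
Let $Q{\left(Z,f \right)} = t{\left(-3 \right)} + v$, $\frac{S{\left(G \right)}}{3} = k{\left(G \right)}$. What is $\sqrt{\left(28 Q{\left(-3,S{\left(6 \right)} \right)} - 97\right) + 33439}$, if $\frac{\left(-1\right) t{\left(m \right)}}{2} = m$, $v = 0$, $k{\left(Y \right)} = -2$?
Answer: $\sqrt{33510} \approx 183.06$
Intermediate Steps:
$t{\left(m \right)} = - 2 m$
$S{\left(G \right)} = -6$ ($S{\left(G \right)} = 3 \left(-2\right) = -6$)
$Q{\left(Z,f \right)} = 6$ ($Q{\left(Z,f \right)} = \left(-2\right) \left(-3\right) + 0 = 6 + 0 = 6$)
$\sqrt{\left(28 Q{\left(-3,S{\left(6 \right)} \right)} - 97\right) + 33439} = \sqrt{\left(28 \cdot 6 - 97\right) + 33439} = \sqrt{\left(168 - 97\right) + 33439} = \sqrt{71 + 33439} = \sqrt{33510}$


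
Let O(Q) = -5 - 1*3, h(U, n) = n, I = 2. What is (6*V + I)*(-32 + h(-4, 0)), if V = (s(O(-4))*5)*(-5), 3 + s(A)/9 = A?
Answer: -475264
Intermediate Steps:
O(Q) = -8 (O(Q) = -5 - 3 = -8)
s(A) = -27 + 9*A
V = 2475 (V = ((-27 + 9*(-8))*5)*(-5) = ((-27 - 72)*5)*(-5) = -99*5*(-5) = -495*(-5) = 2475)
(6*V + I)*(-32 + h(-4, 0)) = (6*2475 + 2)*(-32 + 0) = (14850 + 2)*(-32) = 14852*(-32) = -475264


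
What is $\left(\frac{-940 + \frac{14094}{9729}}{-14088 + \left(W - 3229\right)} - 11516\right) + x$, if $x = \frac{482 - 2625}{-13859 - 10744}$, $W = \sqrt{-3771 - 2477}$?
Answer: $- \frac{10205209882149924979}{886187487038699} + \frac{2029148 i \sqrt{1562}}{324175400697} \approx -11516.0 + 0.00024739 i$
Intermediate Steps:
$W = 2 i \sqrt{1562}$ ($W = \sqrt{-6248} = 2 i \sqrt{1562} \approx 79.044 i$)
$x = \frac{2143}{24603}$ ($x = - \frac{2143}{-24603} = \left(-2143\right) \left(- \frac{1}{24603}\right) = \frac{2143}{24603} \approx 0.087103$)
$\left(\frac{-940 + \frac{14094}{9729}}{-14088 + \left(W - 3229\right)} - 11516\right) + x = \left(\frac{-940 + \frac{14094}{9729}}{-14088 + \left(2 i \sqrt{1562} - 3229\right)} - 11516\right) + \frac{2143}{24603} = \left(\frac{-940 + 14094 \cdot \frac{1}{9729}}{-14088 - \left(3229 - 2 i \sqrt{1562}\right)} - 11516\right) + \frac{2143}{24603} = \left(\frac{-940 + \frac{1566}{1081}}{-14088 - \left(3229 - 2 i \sqrt{1562}\right)} - 11516\right) + \frac{2143}{24603} = \left(- \frac{1014574}{1081 \left(-17317 + 2 i \sqrt{1562}\right)} - 11516\right) + \frac{2143}{24603} = \left(-11516 - \frac{1014574}{1081 \left(-17317 + 2 i \sqrt{1562}\right)}\right) + \frac{2143}{24603} = - \frac{283326005}{24603} - \frac{1014574}{1081 \left(-17317 + 2 i \sqrt{1562}\right)}$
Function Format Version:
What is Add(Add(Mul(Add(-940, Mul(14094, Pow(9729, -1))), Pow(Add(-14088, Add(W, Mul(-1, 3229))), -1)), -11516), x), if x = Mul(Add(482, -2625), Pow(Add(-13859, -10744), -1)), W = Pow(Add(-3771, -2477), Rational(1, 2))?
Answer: Add(Rational(-10205209882149924979, 886187487038699), Mul(Rational(2029148, 324175400697), I, Pow(1562, Rational(1, 2)))) ≈ Add(-11516., Mul(0.00024739, I))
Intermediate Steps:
W = Mul(2, I, Pow(1562, Rational(1, 2))) (W = Pow(-6248, Rational(1, 2)) = Mul(2, I, Pow(1562, Rational(1, 2))) ≈ Mul(79.044, I))
x = Rational(2143, 24603) (x = Mul(-2143, Pow(-24603, -1)) = Mul(-2143, Rational(-1, 24603)) = Rational(2143, 24603) ≈ 0.087103)
Add(Add(Mul(Add(-940, Mul(14094, Pow(9729, -1))), Pow(Add(-14088, Add(W, Mul(-1, 3229))), -1)), -11516), x) = Add(Add(Mul(Add(-940, Mul(14094, Pow(9729, -1))), Pow(Add(-14088, Add(Mul(2, I, Pow(1562, Rational(1, 2))), Mul(-1, 3229))), -1)), -11516), Rational(2143, 24603)) = Add(Add(Mul(Add(-940, Mul(14094, Rational(1, 9729))), Pow(Add(-14088, Add(Mul(2, I, Pow(1562, Rational(1, 2))), -3229)), -1)), -11516), Rational(2143, 24603)) = Add(Add(Mul(Add(-940, Rational(1566, 1081)), Pow(Add(-14088, Add(-3229, Mul(2, I, Pow(1562, Rational(1, 2))))), -1)), -11516), Rational(2143, 24603)) = Add(Add(Mul(Rational(-1014574, 1081), Pow(Add(-17317, Mul(2, I, Pow(1562, Rational(1, 2)))), -1)), -11516), Rational(2143, 24603)) = Add(Add(-11516, Mul(Rational(-1014574, 1081), Pow(Add(-17317, Mul(2, I, Pow(1562, Rational(1, 2)))), -1))), Rational(2143, 24603)) = Add(Rational(-283326005, 24603), Mul(Rational(-1014574, 1081), Pow(Add(-17317, Mul(2, I, Pow(1562, Rational(1, 2)))), -1)))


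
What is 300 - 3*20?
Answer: 240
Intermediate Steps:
300 - 3*20 = 300 - 1*60 = 300 - 60 = 240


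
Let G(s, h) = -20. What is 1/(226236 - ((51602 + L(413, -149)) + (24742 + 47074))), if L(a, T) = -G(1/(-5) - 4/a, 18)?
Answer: 1/102798 ≈ 9.7278e-6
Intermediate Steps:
L(a, T) = 20 (L(a, T) = -1*(-20) = 20)
1/(226236 - ((51602 + L(413, -149)) + (24742 + 47074))) = 1/(226236 - ((51602 + 20) + (24742 + 47074))) = 1/(226236 - (51622 + 71816)) = 1/(226236 - 1*123438) = 1/(226236 - 123438) = 1/102798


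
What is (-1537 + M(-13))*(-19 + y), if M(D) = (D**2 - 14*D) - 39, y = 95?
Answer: -93100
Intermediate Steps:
M(D) = -39 + D**2 - 14*D
(-1537 + M(-13))*(-19 + y) = (-1537 + (-39 + (-13)**2 - 14*(-13)))*(-19 + 95) = (-1537 + (-39 + 169 + 182))*76 = (-1537 + 312)*76 = -1225*76 = -93100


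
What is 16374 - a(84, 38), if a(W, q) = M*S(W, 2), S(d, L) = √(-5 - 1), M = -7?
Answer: 16374 + 7*I*√6 ≈ 16374.0 + 17.146*I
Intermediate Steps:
S(d, L) = I*√6 (S(d, L) = √(-6) = I*√6)
a(W, q) = -7*I*√6
16374 - a(84, 38) = 16374 - (-7)*I*√6 = 16374 + 7*I*√6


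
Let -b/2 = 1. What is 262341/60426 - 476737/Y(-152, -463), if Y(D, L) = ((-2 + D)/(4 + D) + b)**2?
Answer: -17527500765659/33845274 ≈ -5.1787e+5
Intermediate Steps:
b = -2 (b = -2*1 = -2)
Y(D, L) = (-2 + (-2 + D)/(4 + D))**2 (Y(D, L) = ((-2 + D)/(4 + D) - 2)**2 = (-2 + (-2 + D)/(4 + D))**2)
262341/60426 - 476737/Y(-152, -463) = 262341/60426 - 476737*(4 - 152)**2/(10 - 152)**2 = 262341*(1/60426) - 476737/((-142)**2/(-148)**2) = 29149/6714 - 476737/((1/21904)*20164) = 29149/6714 - 476737/5041/5476 = 29149/6714 - 476737*5476/5041 = 29149/6714 - 2610611812/5041 = -17527500765659/33845274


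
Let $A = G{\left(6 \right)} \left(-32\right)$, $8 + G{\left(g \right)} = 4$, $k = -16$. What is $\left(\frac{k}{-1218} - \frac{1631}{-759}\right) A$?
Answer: $\frac{14212992}{51359} \approx 276.74$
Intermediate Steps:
$G{\left(g \right)} = -4$ ($G{\left(g \right)} = -8 + 4 = -4$)
$A = 128$ ($A = \left(-4\right) \left(-32\right) = 128$)
$\left(\frac{k}{-1218} - \frac{1631}{-759}\right) A = \left(- \frac{16}{-1218} - \frac{1631}{-759}\right) 128 = \left(\left(-16\right) \left(- \frac{1}{1218}\right) - - \frac{1631}{759}\right) 128 = \left(\frac{8}{609} + \frac{1631}{759}\right) 128 = \frac{111039}{51359} \cdot 128 = \frac{14212992}{51359}$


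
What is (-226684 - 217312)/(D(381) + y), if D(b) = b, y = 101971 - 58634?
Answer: -221998/21859 ≈ -10.156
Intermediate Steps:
y = 43337
(-226684 - 217312)/(D(381) + y) = (-226684 - 217312)/(381 + 43337) = -443996/43718 = -443996*1/43718 = -221998/21859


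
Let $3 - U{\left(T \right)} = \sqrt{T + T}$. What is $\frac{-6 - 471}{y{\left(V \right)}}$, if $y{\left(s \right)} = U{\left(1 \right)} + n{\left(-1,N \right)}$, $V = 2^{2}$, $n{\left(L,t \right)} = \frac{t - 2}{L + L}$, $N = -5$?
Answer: $- \frac{12402}{161} - \frac{1908 \sqrt{2}}{161} \approx -93.791$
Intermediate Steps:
$U{\left(T \right)} = 3 - \sqrt{2} \sqrt{T}$ ($U{\left(T \right)} = 3 - \sqrt{T + T} = 3 - \sqrt{2 T} = 3 - \sqrt{2} \sqrt{T}$)
$n{\left(L,t \right)} = \frac{-2 + t}{2 L}$
$V = 4$
$y{\left(s \right)} = \frac{13}{2} - \sqrt{2}$ ($y{\left(s \right)} = \left(3 - \sqrt{2} \sqrt{1}\right) + \frac{-2 - 5}{2 \left(-1\right)} = \left(3 - \sqrt{2} \cdot 1\right) + \frac{1}{2} \left(-1\right) \left(-7\right) = \left(3 - \sqrt{2}\right) + \frac{7}{2} = \frac{13}{2} - \sqrt{2}$)
$\frac{-6 - 471}{y{\left(V \right)}} = \frac{-6 - 471}{\frac{13}{2} - \sqrt{2}} = - \frac{477}{\frac{13}{2} - \sqrt{2}}$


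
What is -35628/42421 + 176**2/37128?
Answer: -1095436/196875861 ≈ -0.0055641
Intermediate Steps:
-35628/42421 + 176**2/37128 = -35628*1/42421 + 30976*(1/37128) = -35628/42421 + 3872/4641 = -1095436/196875861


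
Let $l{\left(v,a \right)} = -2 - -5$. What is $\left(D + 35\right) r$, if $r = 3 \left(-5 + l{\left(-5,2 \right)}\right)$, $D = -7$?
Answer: $-168$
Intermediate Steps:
$l{\left(v,a \right)} = 3$ ($l{\left(v,a \right)} = -2 + 5 = 3$)
$r = -6$ ($r = 3 \left(-5 + 3\right) = 3 \left(-2\right) = -6$)
$\left(D + 35\right) r = \left(-7 + 35\right) \left(-6\right) = 28 \left(-6\right) = -168$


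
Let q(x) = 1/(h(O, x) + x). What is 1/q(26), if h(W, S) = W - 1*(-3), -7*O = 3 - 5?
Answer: 205/7 ≈ 29.286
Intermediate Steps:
O = 2/7 (O = -(3 - 5)/7 = -⅐*(-2) = 2/7 ≈ 0.28571)
h(W, S) = 3 + W (h(W, S) = W + 3 = 3 + W)
q(x) = 1/(23/7 + x) (q(x) = 1/((3 + 2/7) + x) = 1/(23/7 + x))
1/q(26) = 1/(7/(23 + 7*26)) = 1/(7/(23 + 182)) = 1/(7/205) = 205/7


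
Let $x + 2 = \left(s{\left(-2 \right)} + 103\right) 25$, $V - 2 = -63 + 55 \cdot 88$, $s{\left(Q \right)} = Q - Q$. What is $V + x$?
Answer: $7352$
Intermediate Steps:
$s{\left(Q \right)} = 0$
$V = 4779$ ($V = 2 + \left(-63 + 55 \cdot 88\right) = 2 + \left(-63 + 4840\right) = 2 + 4777 = 4779$)
$x = 2573$ ($x = -2 + \left(0 + 103\right) 25 = -2 + 103 \cdot 25 = -2 + 2575 = 2573$)
$V + x = 4779 + 2573 = 7352$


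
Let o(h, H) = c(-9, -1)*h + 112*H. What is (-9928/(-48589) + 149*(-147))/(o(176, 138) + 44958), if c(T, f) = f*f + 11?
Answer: -1064234939/3038075814 ≈ -0.35030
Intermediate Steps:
c(T, f) = 11 + f**2 (c(T, f) = f**2 + 11 = 11 + f**2)
o(h, H) = 12*h + 112*H (o(h, H) = (11 + (-1)**2)*h + 112*H = (11 + 1)*h + 112*H = 12*h + 112*H)
(-9928/(-48589) + 149*(-147))/(o(176, 138) + 44958) = (-9928/(-48589) + 149*(-147))/((12*176 + 112*138) + 44958) = (-9928*(-1/48589) - 21903)/((2112 + 15456) + 44958) = (9928/48589 - 21903)/(17568 + 44958) = -1064234939/48589/62526 = -1064234939/48589*1/62526 = -1064234939/3038075814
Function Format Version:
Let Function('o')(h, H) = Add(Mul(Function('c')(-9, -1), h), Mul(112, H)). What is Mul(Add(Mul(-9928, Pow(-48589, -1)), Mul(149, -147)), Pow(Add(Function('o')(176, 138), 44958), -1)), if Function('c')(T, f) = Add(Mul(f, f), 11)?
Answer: Rational(-1064234939, 3038075814) ≈ -0.35030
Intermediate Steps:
Function('c')(T, f) = Add(11, Pow(f, 2)) (Function('c')(T, f) = Add(Pow(f, 2), 11) = Add(11, Pow(f, 2)))
Function('o')(h, H) = Add(Mul(12, h), Mul(112, H)) (Function('o')(h, H) = Add(Mul(Add(11, Pow(-1, 2)), h), Mul(112, H)) = Add(Mul(Add(11, 1), h), Mul(112, H)) = Add(Mul(12, h), Mul(112, H)))
Mul(Add(Mul(-9928, Pow(-48589, -1)), Mul(149, -147)), Pow(Add(Function('o')(176, 138), 44958), -1)) = Mul(Add(Mul(-9928, Pow(-48589, -1)), Mul(149, -147)), Pow(Add(Add(Mul(12, 176), Mul(112, 138)), 44958), -1)) = Mul(Add(Mul(-9928, Rational(-1, 48589)), -21903), Pow(Add(Add(2112, 15456), 44958), -1)) = Mul(Add(Rational(9928, 48589), -21903), Pow(Add(17568, 44958), -1)) = Mul(Rational(-1064234939, 48589), Pow(62526, -1)) = Mul(Rational(-1064234939, 48589), Rational(1, 62526)) = Rational(-1064234939, 3038075814)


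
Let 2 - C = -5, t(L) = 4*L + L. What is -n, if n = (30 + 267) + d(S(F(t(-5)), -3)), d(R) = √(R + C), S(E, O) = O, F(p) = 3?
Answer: -299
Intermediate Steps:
t(L) = 5*L
C = 7 (C = 2 - 1*(-5) = 2 + 5 = 7)
d(R) = √(7 + R) (d(R) = √(R + 7) = √(7 + R))
n = 299 (n = (30 + 267) + √(7 - 3) = 297 + √4 = 297 + 2 = 299)
-n = -1*299 = -299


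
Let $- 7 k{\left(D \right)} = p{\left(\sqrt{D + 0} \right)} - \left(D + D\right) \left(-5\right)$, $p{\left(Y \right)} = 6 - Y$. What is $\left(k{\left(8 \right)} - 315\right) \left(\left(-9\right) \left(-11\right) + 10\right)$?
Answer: $- \frac{249719}{7} + \frac{218 \sqrt{2}}{7} \approx -35630.0$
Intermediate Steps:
$k{\left(D \right)} = - \frac{6}{7} - \frac{10 D}{7} + \frac{\sqrt{D}}{7}$ ($k{\left(D \right)} = - \frac{\left(6 - \sqrt{D + 0}\right) - \left(D + D\right) \left(-5\right)}{7} = - \frac{\left(6 - \sqrt{D}\right) - 2 D \left(-5\right)}{7} = - \frac{\left(6 - \sqrt{D}\right) - - 10 D}{7} = - \frac{\left(6 - \sqrt{D}\right) + 10 D}{7} = - \frac{6 - \sqrt{D} + 10 D}{7} = - \frac{6}{7} - \frac{10 D}{7} + \frac{\sqrt{D}}{7}$)
$\left(k{\left(8 \right)} - 315\right) \left(\left(-9\right) \left(-11\right) + 10\right) = \left(\left(- \frac{6}{7} - \frac{80}{7} + \frac{\sqrt{8}}{7}\right) - 315\right) \left(\left(-9\right) \left(-11\right) + 10\right) = \left(\left(- \frac{6}{7} - \frac{80}{7} + \frac{2 \sqrt{2}}{7}\right) - 315\right) \left(99 + 10\right) = \left(\left(- \frac{6}{7} - \frac{80}{7} + \frac{2 \sqrt{2}}{7}\right) - 315\right) 109 = \left(\left(- \frac{86}{7} + \frac{2 \sqrt{2}}{7}\right) - 315\right) 109 = \left(- \frac{2291}{7} + \frac{2 \sqrt{2}}{7}\right) 109 = - \frac{249719}{7} + \frac{218 \sqrt{2}}{7}$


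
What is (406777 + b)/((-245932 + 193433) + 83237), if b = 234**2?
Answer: 461533/30738 ≈ 15.015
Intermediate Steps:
b = 54756
(406777 + b)/((-245932 + 193433) + 83237) = (406777 + 54756)/((-245932 + 193433) + 83237) = 461533/(-52499 + 83237) = 461533/30738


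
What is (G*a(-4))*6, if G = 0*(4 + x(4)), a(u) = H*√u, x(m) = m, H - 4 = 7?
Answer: 0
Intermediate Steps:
H = 11 (H = 4 + 7 = 11)
a(u) = 11*√u
G = 0 (G = 0*(4 + 4) = 0*8 = 0)
(G*a(-4))*6 = (0*(11*√(-4)))*6 = (0*(11*(2*I)))*6 = (0*(22*I))*6 = 0*6 = 0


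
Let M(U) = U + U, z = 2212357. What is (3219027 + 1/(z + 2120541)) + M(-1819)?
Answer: 13931952567323/4332898 ≈ 3.2154e+6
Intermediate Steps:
M(U) = 2*U
(3219027 + 1/(z + 2120541)) + M(-1819) = (3219027 + 1/(2212357 + 2120541)) + 2*(-1819) = (3219027 + 1/4332898) - 3638 = 13947715650247/4332898 - 3638 = 13931952567323/4332898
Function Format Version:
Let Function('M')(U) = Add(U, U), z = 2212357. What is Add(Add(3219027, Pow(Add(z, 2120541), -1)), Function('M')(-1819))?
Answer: Rational(13931952567323, 4332898) ≈ 3.2154e+6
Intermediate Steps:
Function('M')(U) = Mul(2, U)
Add(Add(3219027, Pow(Add(z, 2120541), -1)), Function('M')(-1819)) = Add(Add(3219027, Pow(Add(2212357, 2120541), -1)), Mul(2, -1819)) = Add(Add(3219027, Pow(4332898, -1)), -3638) = Add(Add(3219027, Rational(1, 4332898)), -3638) = Add(Rational(13947715650247, 4332898), -3638) = Rational(13931952567323, 4332898)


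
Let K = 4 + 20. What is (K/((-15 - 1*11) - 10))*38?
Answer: -76/3 ≈ -25.333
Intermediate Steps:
K = 24
(K/((-15 - 1*11) - 10))*38 = (24/((-15 - 1*11) - 10))*38 = (24/((-15 - 11) - 10))*38 = (24/(-26 - 10))*38 = (24/(-36))*38 = (24*(-1/36))*38 = -⅔*38 = -76/3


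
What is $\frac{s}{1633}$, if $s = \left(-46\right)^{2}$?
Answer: $\frac{92}{71} \approx 1.2958$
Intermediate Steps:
$s = 2116$
$\frac{s}{1633} = \frac{2116}{1633} = 2116 \cdot \frac{1}{1633} = \frac{92}{71}$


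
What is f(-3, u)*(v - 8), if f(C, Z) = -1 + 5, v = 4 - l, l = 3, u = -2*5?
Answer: -28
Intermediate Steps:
u = -10
v = 1 (v = 4 - 1*3 = 4 - 3 = 1)
f(C, Z) = 4
f(-3, u)*(v - 8) = 4*(1 - 8) = 4*(-7) = -28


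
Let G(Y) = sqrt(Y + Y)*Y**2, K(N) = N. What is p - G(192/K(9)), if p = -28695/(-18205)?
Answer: 5739/3641 - 32768*sqrt(6)/27 ≈ -2971.2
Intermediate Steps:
G(Y) = sqrt(2)*Y**(5/2) (G(Y) = sqrt(2*Y)*Y**2 = (sqrt(2)*sqrt(Y))*Y**2 = sqrt(2)*Y**(5/2))
p = 5739/3641 (p = -28695*(-1/18205) = 5739/3641 ≈ 1.5762)
p - G(192/K(9)) = 5739/3641 - sqrt(2)*(192/9)**(5/2) = 5739/3641 - sqrt(2)*(192*(1/9))**(5/2) = 5739/3641 - sqrt(2)*(64/3)**(5/2) = 5739/3641 - sqrt(2)*32768*sqrt(3)/27 = 5739/3641 - 32768*sqrt(6)/27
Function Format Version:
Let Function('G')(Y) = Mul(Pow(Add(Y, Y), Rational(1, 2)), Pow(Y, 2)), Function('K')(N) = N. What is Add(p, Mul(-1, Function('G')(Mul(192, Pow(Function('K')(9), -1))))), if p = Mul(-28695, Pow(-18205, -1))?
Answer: Add(Rational(5739, 3641), Mul(Rational(-32768, 27), Pow(6, Rational(1, 2)))) ≈ -2971.2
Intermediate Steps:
Function('G')(Y) = Mul(Pow(2, Rational(1, 2)), Pow(Y, Rational(5, 2))) (Function('G')(Y) = Mul(Pow(Mul(2, Y), Rational(1, 2)), Pow(Y, 2)) = Mul(Mul(Pow(2, Rational(1, 2)), Pow(Y, Rational(1, 2))), Pow(Y, 2)) = Mul(Pow(2, Rational(1, 2)), Pow(Y, Rational(5, 2))))
p = Rational(5739, 3641) (p = Mul(-28695, Rational(-1, 18205)) = Rational(5739, 3641) ≈ 1.5762)
Add(p, Mul(-1, Function('G')(Mul(192, Pow(Function('K')(9), -1))))) = Add(Rational(5739, 3641), Mul(-1, Mul(Pow(2, Rational(1, 2)), Pow(Mul(192, Pow(9, -1)), Rational(5, 2))))) = Add(Rational(5739, 3641), Mul(-1, Mul(Pow(2, Rational(1, 2)), Pow(Mul(192, Rational(1, 9)), Rational(5, 2))))) = Add(Rational(5739, 3641), Mul(-1, Mul(Pow(2, Rational(1, 2)), Pow(Rational(64, 3), Rational(5, 2))))) = Add(Rational(5739, 3641), Mul(-1, Mul(Pow(2, Rational(1, 2)), Mul(Rational(32768, 27), Pow(3, Rational(1, 2)))))) = Add(Rational(5739, 3641), Mul(-1, Mul(Rational(32768, 27), Pow(6, Rational(1, 2))))) = Add(Rational(5739, 3641), Mul(Rational(-32768, 27), Pow(6, Rational(1, 2))))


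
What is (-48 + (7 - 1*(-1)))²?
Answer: 1600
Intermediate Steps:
(-48 + (7 - 1*(-1)))² = (-48 + (7 + 1))² = (-48 + 8)² = (-40)² = 1600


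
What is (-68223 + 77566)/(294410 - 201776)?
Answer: 9343/92634 ≈ 0.10086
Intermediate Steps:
(-68223 + 77566)/(294410 - 201776) = 9343/92634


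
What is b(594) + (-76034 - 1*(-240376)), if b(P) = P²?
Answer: 517178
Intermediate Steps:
b(594) + (-76034 - 1*(-240376)) = 594² + (-76034 - 1*(-240376)) = 352836 + (-76034 + 240376) = 352836 + 164342 = 517178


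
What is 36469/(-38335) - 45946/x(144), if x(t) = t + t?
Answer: -885921491/5520240 ≈ -160.49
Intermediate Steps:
x(t) = 2*t
36469/(-38335) - 45946/x(144) = 36469/(-38335) - 45946/(2*144) = 36469*(-1/38335) - 45946/288 = -36469/38335 - 45946*1/288 = -36469/38335 - 22973/144 = -885921491/5520240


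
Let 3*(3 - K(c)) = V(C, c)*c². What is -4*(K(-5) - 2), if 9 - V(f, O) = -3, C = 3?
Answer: 396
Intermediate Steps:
V(f, O) = 12 (V(f, O) = 9 - 1*(-3) = 9 + 3 = 12)
K(c) = 3 - 4*c²
-4*(K(-5) - 2) = -4*((3 - 4*(-5)²) - 2) = -4*((3 - 4*25) - 2) = -4*((3 - 100) - 2) = -4*(-97 - 2) = -4*(-99) = 396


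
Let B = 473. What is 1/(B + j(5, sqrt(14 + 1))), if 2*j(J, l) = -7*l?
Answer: 1892/894181 + 14*sqrt(15)/894181 ≈ 0.0021765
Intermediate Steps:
j(J, l) = -7*l/2 (j(J, l) = (-7*l)/2 = -7*l/2)
1/(B + j(5, sqrt(14 + 1))) = 1/(473 - 7*sqrt(14 + 1)/2) = 1/(473 - 7*sqrt(15)/2)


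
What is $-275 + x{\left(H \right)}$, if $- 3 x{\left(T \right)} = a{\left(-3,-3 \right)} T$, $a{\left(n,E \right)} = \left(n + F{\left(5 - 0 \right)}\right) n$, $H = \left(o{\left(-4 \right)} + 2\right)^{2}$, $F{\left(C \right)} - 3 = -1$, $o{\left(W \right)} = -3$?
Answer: $-276$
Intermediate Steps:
$F{\left(C \right)} = 2$ ($F{\left(C \right)} = 3 - 1 = 2$)
$H = 1$ ($H = \left(-3 + 2\right)^{2} = \left(-1\right)^{2} = 1$)
$a{\left(n,E \right)} = n \left(2 + n\right)$ ($a{\left(n,E \right)} = \left(n + 2\right) n = \left(2 + n\right) n = n \left(2 + n\right)$)
$x{\left(T \right)} = - T$ ($x{\left(T \right)} = - \frac{- 3 \left(2 - 3\right) T}{3} = - \frac{\left(-3\right) \left(-1\right) T}{3} = - \frac{3 T}{3} = - T$)
$-275 + x{\left(H \right)} = -275 - 1 = -276$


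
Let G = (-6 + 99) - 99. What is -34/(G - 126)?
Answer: 17/66 ≈ 0.25758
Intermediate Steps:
G = -6 (G = 93 - 99 = -6)
-34/(G - 126) = -34/(-6 - 126) = -34/(-132) = -34*(-1/132) = 17/66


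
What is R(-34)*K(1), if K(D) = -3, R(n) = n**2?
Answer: -3468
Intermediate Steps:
R(-34)*K(1) = (-34)**2*(-3) = 1156*(-3) = -3468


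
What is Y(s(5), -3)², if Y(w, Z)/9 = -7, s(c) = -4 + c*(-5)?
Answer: 3969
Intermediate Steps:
s(c) = -4 - 5*c
Y(w, Z) = -63 (Y(w, Z) = 9*(-7) = -63)
Y(s(5), -3)² = (-63)² = 3969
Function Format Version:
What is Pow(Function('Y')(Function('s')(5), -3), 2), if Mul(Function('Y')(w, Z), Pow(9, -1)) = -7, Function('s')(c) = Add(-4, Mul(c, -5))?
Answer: 3969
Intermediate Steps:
Function('s')(c) = Add(-4, Mul(-5, c))
Function('Y')(w, Z) = -63 (Function('Y')(w, Z) = Mul(9, -7) = -63)
Pow(Function('Y')(Function('s')(5), -3), 2) = Pow(-63, 2) = 3969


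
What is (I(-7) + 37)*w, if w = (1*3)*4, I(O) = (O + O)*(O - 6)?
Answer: 2628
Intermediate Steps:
I(O) = 2*O*(-6 + O) (I(O) = (2*O)*(-6 + O) = 2*O*(-6 + O))
w = 12 (w = 3*4 = 12)
(I(-7) + 37)*w = (2*(-7)*(-6 - 7) + 37)*12 = (2*(-7)*(-13) + 37)*12 = (182 + 37)*12 = 219*12 = 2628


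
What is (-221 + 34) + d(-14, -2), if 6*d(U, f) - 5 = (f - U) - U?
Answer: -1091/6 ≈ -181.83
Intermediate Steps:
d(U, f) = ⅚ - U/3 + f/6 (d(U, f) = ⅚ + ((f - U) - U)/6 = ⅚ + (f - 2*U)/6 = ⅚ + (-U/3 + f/6) = ⅚ - U/3 + f/6)
(-221 + 34) + d(-14, -2) = (-221 + 34) + (⅚ - ⅓*(-14) + (⅙)*(-2)) = -187 + (⅚ + 14/3 - ⅓) = -187 + 31/6 = -1091/6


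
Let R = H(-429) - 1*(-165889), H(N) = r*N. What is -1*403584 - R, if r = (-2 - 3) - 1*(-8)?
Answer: -568186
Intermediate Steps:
r = 3 (r = -5 + 8 = 3)
H(N) = 3*N
R = 164602 (R = 3*(-429) - 1*(-165889) = -1287 + 165889 = 164602)
-1*403584 - R = -1*403584 - 1*164602 = -403584 - 164602 = -568186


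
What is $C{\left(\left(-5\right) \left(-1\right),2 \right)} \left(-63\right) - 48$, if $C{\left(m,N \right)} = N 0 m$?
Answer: $-48$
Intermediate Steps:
$C{\left(m,N \right)} = 0$ ($C{\left(m,N \right)} = 0 m = 0$)
$C{\left(\left(-5\right) \left(-1\right),2 \right)} \left(-63\right) - 48 = 0 \left(-63\right) - 48 = 0 - 48 = -48$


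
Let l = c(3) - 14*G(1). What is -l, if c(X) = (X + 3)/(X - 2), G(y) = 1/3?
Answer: -4/3 ≈ -1.3333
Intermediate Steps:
G(y) = 1/3
c(X) = (3 + X)/(-2 + X)
l = 4/3 (l = (3 + 3)/(-2 + 3) - 14*1/3 = 6/1 - 14/3 = 1*6 - 14/3 = 6 - 14/3 = 4/3 ≈ 1.3333)
-l = -1*4/3 = -4/3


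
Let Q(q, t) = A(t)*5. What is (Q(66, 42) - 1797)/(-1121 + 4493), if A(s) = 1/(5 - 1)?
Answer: -7183/13488 ≈ -0.53255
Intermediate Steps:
A(s) = ¼ (A(s) = 1/4 = ¼)
Q(q, t) = 5/4 (Q(q, t) = (¼)*5 = 5/4)
(Q(66, 42) - 1797)/(-1121 + 4493) = (5/4 - 1797)/(-1121 + 4493) = -7183/4/3372 = -7183/4*1/3372 = -7183/13488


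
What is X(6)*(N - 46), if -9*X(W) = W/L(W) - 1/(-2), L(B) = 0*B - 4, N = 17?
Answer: -29/9 ≈ -3.2222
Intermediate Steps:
L(B) = -4 (L(B) = 0 - 4 = -4)
X(W) = -1/18 + W/36 (X(W) = -(W/(-4) - 1/(-2))/9 = -(W*(-1/4) - 1*(-1/2))/9 = -(-W/4 + 1/2)/9 = -(1/2 - W/4)/9 = -1/18 + W/36)
X(6)*(N - 46) = (-1/18 + (1/36)*6)*(17 - 46) = (-1/18 + 1/6)*(-29) = (1/9)*(-29) = -29/9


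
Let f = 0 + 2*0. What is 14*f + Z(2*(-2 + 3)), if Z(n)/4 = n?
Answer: 8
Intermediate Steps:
Z(n) = 4*n
f = 0 (f = 0 + 0 = 0)
14*f + Z(2*(-2 + 3)) = 14*0 + 4*(2*(-2 + 3)) = 0 + 4*(2*1) = 0 + 4*2 = 0 + 8 = 8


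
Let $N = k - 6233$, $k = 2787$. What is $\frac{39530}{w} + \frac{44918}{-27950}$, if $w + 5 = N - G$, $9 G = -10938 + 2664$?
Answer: $- \frac{365574271}{21228025} \approx -17.221$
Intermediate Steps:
$N = -3446$ ($N = 2787 - 6233 = -3446$)
$G = - \frac{2758}{3}$ ($G = \frac{-10938 + 2664}{9} = \frac{1}{9} \left(-8274\right) = - \frac{2758}{3} \approx -919.33$)
$w = - \frac{7595}{3}$ ($w = -5 - \frac{7580}{3} = - \frac{7595}{3} \approx -2531.7$)
$\frac{39530}{w} + \frac{44918}{-27950} = \frac{39530}{- \frac{7595}{3}} + \frac{44918}{-27950} = 39530 \left(- \frac{3}{7595}\right) + 44918 \left(- \frac{1}{27950}\right) = - \frac{23718}{1519} - \frac{22459}{13975} = - \frac{365574271}{21228025}$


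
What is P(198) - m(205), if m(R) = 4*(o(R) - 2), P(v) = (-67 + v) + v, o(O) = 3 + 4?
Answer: 309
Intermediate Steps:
o(O) = 7
P(v) = -67 + 2*v
m(R) = 20 (m(R) = 4*(7 - 2) = 4*5 = 20)
P(198) - m(205) = (-67 + 2*198) - 1*20 = (-67 + 396) - 20 = 329 - 20 = 309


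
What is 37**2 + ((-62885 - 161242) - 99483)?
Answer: -322241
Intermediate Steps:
37**2 + ((-62885 - 161242) - 99483) = 1369 + (-224127 - 99483) = 1369 - 323610 = -322241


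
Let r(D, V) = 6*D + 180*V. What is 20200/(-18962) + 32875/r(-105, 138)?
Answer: 13433375/45907002 ≈ 0.29262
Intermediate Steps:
20200/(-18962) + 32875/r(-105, 138) = 20200/(-18962) + 32875/(6*(-105) + 180*138) = 20200*(-1/18962) + 32875/(-630 + 24840) = -10100/9481 + 32875/24210 = -10100/9481 + 32875*(1/24210) = -10100/9481 + 6575/4842 = 13433375/45907002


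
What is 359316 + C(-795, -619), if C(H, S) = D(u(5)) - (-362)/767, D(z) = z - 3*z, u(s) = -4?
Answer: 275601870/767 ≈ 3.5932e+5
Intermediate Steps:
D(z) = -2*z
C(H, S) = 6498/767 (C(H, S) = -2*(-4) - (-362)/767 = 8 - (-362)/767 = 8 - 1*(-362/767) = 8 + 362/767 = 6498/767)
359316 + C(-795, -619) = 359316 + 6498/767 = 275601870/767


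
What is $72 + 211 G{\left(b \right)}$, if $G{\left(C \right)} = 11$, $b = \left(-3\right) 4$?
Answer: $2393$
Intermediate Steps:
$b = -12$
$72 + 211 G{\left(b \right)} = 72 + 211 \cdot 11 = 72 + 2321 = 2393$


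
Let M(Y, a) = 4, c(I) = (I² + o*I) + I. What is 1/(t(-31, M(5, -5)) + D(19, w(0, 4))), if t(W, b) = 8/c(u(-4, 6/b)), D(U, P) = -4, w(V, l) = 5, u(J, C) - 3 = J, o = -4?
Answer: -½ ≈ -0.50000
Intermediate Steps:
u(J, C) = 3 + J
c(I) = I² - 3*I (c(I) = (I² - 4*I) + I = I² - 3*I)
t(W, b) = 2 (t(W, b) = 8/(((3 - 4)*(-3 + (3 - 4)))) = 8/((-(-3 - 1))) = 8/((-1*(-4))) = 8/4 = 8*(¼) = 2)
1/(t(-31, M(5, -5)) + D(19, w(0, 4))) = 1/(2 - 4) = 1/(-2) = -½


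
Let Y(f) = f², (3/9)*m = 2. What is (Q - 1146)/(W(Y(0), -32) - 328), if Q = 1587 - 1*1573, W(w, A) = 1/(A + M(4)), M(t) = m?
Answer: 29432/8529 ≈ 3.4508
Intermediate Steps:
m = 6 (m = 3*2 = 6)
M(t) = 6
W(w, A) = 1/(6 + A) (W(w, A) = 1/(A + 6) = 1/(6 + A))
Q = 14 (Q = 1587 - 1573 = 14)
(Q - 1146)/(W(Y(0), -32) - 328) = (14 - 1146)/(1/(6 - 32) - 328) = -1132/(1/(-26) - 328) = -1132/(-1/26 - 328) = -1132/(-8529/26) = -1132*(-26/8529) = 29432/8529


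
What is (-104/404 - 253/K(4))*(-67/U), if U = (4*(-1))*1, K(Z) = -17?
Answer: 1682437/6868 ≈ 244.97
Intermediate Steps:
U = -4 (U = -4*1 = -4)
(-104/404 - 253/K(4))*(-67/U) = (-104/404 - 253/(-17))*(-67/(-4)) = (-104*1/404 - 253*(-1/17))*(-67*(-1/4)) = (-26/101 + 253/17)*(67/4) = (25111/1717)*(67/4) = 1682437/6868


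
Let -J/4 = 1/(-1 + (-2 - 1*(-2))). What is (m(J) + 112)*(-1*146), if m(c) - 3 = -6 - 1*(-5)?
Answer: -16644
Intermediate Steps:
J = 4 (J = -4/(-1 + (-2 - 1*(-2))) = -4/(-1 + (-2 + 2)) = -4/(-1 + 0) = -4/(-1) = -4*(-1) = 4)
m(c) = 2 (m(c) = 3 + (-6 - 1*(-5)) = 3 + (-6 + 5) = 3 - 1 = 2)
(m(J) + 112)*(-1*146) = (2 + 112)*(-1*146) = 114*(-146) = -16644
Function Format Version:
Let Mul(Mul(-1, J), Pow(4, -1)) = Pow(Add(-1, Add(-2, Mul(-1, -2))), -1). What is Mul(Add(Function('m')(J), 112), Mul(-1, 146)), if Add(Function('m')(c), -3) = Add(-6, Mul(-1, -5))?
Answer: -16644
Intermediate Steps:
J = 4 (J = Mul(-4, Pow(Add(-1, Add(-2, Mul(-1, -2))), -1)) = Mul(-4, Pow(Add(-1, Add(-2, 2)), -1)) = Mul(-4, Pow(Add(-1, 0), -1)) = Mul(-4, Pow(-1, -1)) = Mul(-4, -1) = 4)
Function('m')(c) = 2 (Function('m')(c) = Add(3, Add(-6, Mul(-1, -5))) = Add(3, Add(-6, 5)) = Add(3, -1) = 2)
Mul(Add(Function('m')(J), 112), Mul(-1, 146)) = Mul(Add(2, 112), Mul(-1, 146)) = Mul(114, -146) = -16644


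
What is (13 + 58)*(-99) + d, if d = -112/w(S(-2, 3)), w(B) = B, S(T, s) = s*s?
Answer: -63373/9 ≈ -7041.4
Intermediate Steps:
S(T, s) = s²
d = -112/9 (d = -112/(3²) = -112/9 ≈ -12.444)
(13 + 58)*(-99) + d = (13 + 58)*(-99) - 112/9 = 71*(-99) - 112/9 = -7029 - 112/9 = -63373/9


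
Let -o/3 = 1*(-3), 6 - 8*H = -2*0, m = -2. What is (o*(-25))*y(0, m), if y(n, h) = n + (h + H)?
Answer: 1125/4 ≈ 281.25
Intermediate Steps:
H = ¾ (H = ¾ - (-1)*0/4 = ¾ - ⅛*0 = ¾ + 0 = ¾ ≈ 0.75000)
o = 9 (o = -3*(-3) = 9)
y(n, h) = ¾ + h + n (y(n, h) = n + (h + ¾) = n + (¾ + h) = ¾ + h + n)
(o*(-25))*y(0, m) = (9*(-25))*(¾ - 2 + 0) = -225*(-5/4) = 1125/4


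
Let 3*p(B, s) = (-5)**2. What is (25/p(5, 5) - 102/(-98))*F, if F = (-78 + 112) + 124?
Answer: 31284/49 ≈ 638.45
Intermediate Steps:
p(B, s) = 25/3 (p(B, s) = (1/3)*(-5)**2 = (1/3)*25 = 25/3)
F = 158 (F = 34 + 124 = 158)
(25/p(5, 5) - 102/(-98))*F = (25/(25/3) - 102/(-98))*158 = (25*(3/25) - 102*(-1/98))*158 = (3 + 51/49)*158 = (198/49)*158 = 31284/49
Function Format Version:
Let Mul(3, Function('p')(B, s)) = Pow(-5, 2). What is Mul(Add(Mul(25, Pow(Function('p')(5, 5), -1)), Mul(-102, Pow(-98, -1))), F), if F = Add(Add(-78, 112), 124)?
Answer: Rational(31284, 49) ≈ 638.45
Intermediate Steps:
Function('p')(B, s) = Rational(25, 3) (Function('p')(B, s) = Mul(Rational(1, 3), Pow(-5, 2)) = Mul(Rational(1, 3), 25) = Rational(25, 3))
F = 158 (F = Add(34, 124) = 158)
Mul(Add(Mul(25, Pow(Function('p')(5, 5), -1)), Mul(-102, Pow(-98, -1))), F) = Mul(Add(Mul(25, Pow(Rational(25, 3), -1)), Mul(-102, Pow(-98, -1))), 158) = Mul(Add(Mul(25, Rational(3, 25)), Mul(-102, Rational(-1, 98))), 158) = Mul(Add(3, Rational(51, 49)), 158) = Mul(Rational(198, 49), 158) = Rational(31284, 49)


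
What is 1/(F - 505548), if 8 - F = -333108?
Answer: -1/172432 ≈ -5.7994e-6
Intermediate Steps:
F = 333116 (F = 8 - 1*(-333108) = 8 + 333108 = 333116)
1/(F - 505548) = 1/(333116 - 505548) = 1/(-172432) = -1/172432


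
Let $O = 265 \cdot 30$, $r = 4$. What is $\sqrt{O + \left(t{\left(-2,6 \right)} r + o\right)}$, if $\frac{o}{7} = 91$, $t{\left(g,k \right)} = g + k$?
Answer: $\sqrt{8603} \approx 92.752$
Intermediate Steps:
$o = 637$ ($o = 7 \cdot 91 = 637$)
$O = 7950$
$\sqrt{O + \left(t{\left(-2,6 \right)} r + o\right)} = \sqrt{7950 + \left(\left(-2 + 6\right) 4 + 637\right)} = \sqrt{7950 + \left(4 \cdot 4 + 637\right)} = \sqrt{7950 + \left(16 + 637\right)} = \sqrt{7950 + 653} = \sqrt{8603}$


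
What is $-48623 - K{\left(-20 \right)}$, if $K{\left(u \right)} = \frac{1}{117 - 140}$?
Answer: $- \frac{1118328}{23} \approx -48623.0$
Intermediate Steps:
$K{\left(u \right)} = - \frac{1}{23}$ ($K{\left(u \right)} = \frac{1}{-23} = - \frac{1}{23}$)
$-48623 - K{\left(-20 \right)} = -48623 - - \frac{1}{23} = -48623 + \frac{1}{23} = - \frac{1118328}{23}$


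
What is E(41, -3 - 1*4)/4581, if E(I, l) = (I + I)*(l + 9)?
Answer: 164/4581 ≈ 0.035800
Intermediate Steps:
E(I, l) = 2*I*(9 + l) (E(I, l) = (2*I)*(9 + l) = 2*I*(9 + l))
E(41, -3 - 1*4)/4581 = (2*41*(9 + (-3 - 1*4)))/4581 = (2*41*(9 + (-3 - 4)))*(1/4581) = (2*41*(9 - 7))*(1/4581) = (2*41*2)*(1/4581) = 164*(1/4581) = 164/4581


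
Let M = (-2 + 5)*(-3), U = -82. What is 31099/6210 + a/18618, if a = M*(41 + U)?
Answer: 48441056/9634815 ≈ 5.0277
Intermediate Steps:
M = -9 (M = 3*(-3) = -9)
a = 369 (a = -9*(41 - 82) = -9*(-41) = 369)
31099/6210 + a/18618 = 31099/6210 + 369/18618 = 31099*(1/6210) + 369*(1/18618) = 31099/6210 + 123/6206 = 48441056/9634815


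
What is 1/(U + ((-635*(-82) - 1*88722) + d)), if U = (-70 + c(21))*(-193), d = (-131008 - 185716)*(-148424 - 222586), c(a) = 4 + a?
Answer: 1/117507743273 ≈ 8.5101e-12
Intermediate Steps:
d = 117507771240 (d = -316724*(-371010) = 117507771240)
U = 8685 (U = (-70 + (4 + 21))*(-193) = (-70 + 25)*(-193) = -45*(-193) = 8685)
1/(U + ((-635*(-82) - 1*88722) + d)) = 1/(8685 + ((-635*(-82) - 1*88722) + 117507771240)) = 1/(8685 + ((52070 - 88722) + 117507771240)) = 1/(8685 + (-36652 + 117507771240)) = 1/(8685 + 117507734588) = 1/117507743273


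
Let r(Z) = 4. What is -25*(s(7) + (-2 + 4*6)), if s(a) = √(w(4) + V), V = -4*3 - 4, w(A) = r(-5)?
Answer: -550 - 50*I*√3 ≈ -550.0 - 86.603*I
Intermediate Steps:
w(A) = 4
V = -16 (V = -12 - 4 = -16)
s(a) = 2*I*√3 (s(a) = √(4 - 16) = √(-12) = 2*I*√3)
-25*(s(7) + (-2 + 4*6)) = -25*(2*I*√3 + (-2 + 4*6)) = -25*(2*I*√3 + (-2 + 24)) = -25*(2*I*√3 + 22) = -25*(22 + 2*I*√3) = -550 - 50*I*√3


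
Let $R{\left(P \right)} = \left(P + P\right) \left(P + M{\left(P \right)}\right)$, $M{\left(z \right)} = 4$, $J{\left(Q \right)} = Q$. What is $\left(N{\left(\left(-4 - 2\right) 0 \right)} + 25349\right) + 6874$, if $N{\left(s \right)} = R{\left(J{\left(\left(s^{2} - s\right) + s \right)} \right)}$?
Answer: $32223$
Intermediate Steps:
$R{\left(P \right)} = 2 P \left(4 + P\right)$ ($R{\left(P \right)} = \left(P + P\right) \left(P + 4\right) = 2 P \left(4 + P\right)$)
$N{\left(s \right)} = 2 s^{2} \left(4 + s^{2}\right)$ ($N{\left(s \right)} = 2 \left(\left(s^{2} - s\right) + s\right) \left(4 + \left(\left(s^{2} - s\right) + s\right)\right) = 2 s^{2} \left(4 + s^{2}\right)$)
$\left(N{\left(\left(-4 - 2\right) 0 \right)} + 25349\right) + 6874 = \left(2 \left(\left(-4 - 2\right) 0\right)^{2} \left(4 + \left(\left(-4 - 2\right) 0\right)^{2}\right) + 25349\right) + 6874 = \left(2 \left(\left(-6\right) 0\right)^{2} \left(4 + \left(\left(-6\right) 0\right)^{2}\right) + 25349\right) + 6874 = \left(2 \cdot 0^{2} \left(4 + 0^{2}\right) + 25349\right) + 6874 = \left(2 \cdot 0 \left(4 + 0\right) + 25349\right) + 6874 = \left(2 \cdot 0 \cdot 4 + 25349\right) + 6874 = \left(0 + 25349\right) + 6874 = 25349 + 6874 = 32223$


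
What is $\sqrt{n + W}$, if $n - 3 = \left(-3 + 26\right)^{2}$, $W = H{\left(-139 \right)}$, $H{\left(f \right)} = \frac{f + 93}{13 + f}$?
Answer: $\frac{\sqrt{234773}}{21} \approx 23.073$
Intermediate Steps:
$H{\left(f \right)} = \frac{93 + f}{13 + f}$
$W = \frac{23}{63}$ ($W = \frac{93 - 139}{13 - 139} = \frac{1}{-126} \left(-46\right) = \left(- \frac{1}{126}\right) \left(-46\right) = \frac{23}{63} \approx 0.36508$)
$n = 532$ ($n = 3 + \left(-3 + 26\right)^{2} = 3 + 23^{2} = 3 + 529 = 532$)
$\sqrt{n + W} = \sqrt{532 + \frac{23}{63}} = \sqrt{\frac{33539}{63}} = \frac{\sqrt{234773}}{21}$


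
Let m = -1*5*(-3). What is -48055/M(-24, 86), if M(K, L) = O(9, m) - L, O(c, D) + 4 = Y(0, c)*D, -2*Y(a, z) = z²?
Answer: 19222/279 ≈ 68.896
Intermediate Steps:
m = 15 (m = -5*(-3) = 15)
Y(a, z) = -z²/2
O(c, D) = -4 - D*c²/2 (O(c, D) = -4 + (-c²/2)*D = -4 - D*c²/2)
M(K, L) = -1223/2 - L (M(K, L) = (-4 - ½*15*9²) - L = (-4 - ½*15*81) - L = (-4 - 1215/2) - L = -1223/2 - L)
-48055/M(-24, 86) = -48055/(-1223/2 - 1*86) = -48055/(-1223/2 - 86) = -48055/(-1395/2) = -48055*(-2/1395) = 19222/279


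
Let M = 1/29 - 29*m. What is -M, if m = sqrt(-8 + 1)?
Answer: -1/29 + 29*I*sqrt(7) ≈ -0.034483 + 76.727*I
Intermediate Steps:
m = I*sqrt(7) (m = sqrt(-7) = I*sqrt(7) ≈ 2.6458*I)
M = 1/29 - 29*I*sqrt(7) ≈ 0.034483 - 76.727*I
-M = -(1/29 - 29*I*sqrt(7)) = -1/29 + 29*I*sqrt(7)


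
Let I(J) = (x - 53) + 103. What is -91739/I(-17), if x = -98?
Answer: 91739/48 ≈ 1911.2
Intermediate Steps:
I(J) = -48 (I(J) = (-98 - 53) + 103 = -151 + 103 = -48)
-91739/I(-17) = -91739/(-48) = -91739*(-1/48) = 91739/48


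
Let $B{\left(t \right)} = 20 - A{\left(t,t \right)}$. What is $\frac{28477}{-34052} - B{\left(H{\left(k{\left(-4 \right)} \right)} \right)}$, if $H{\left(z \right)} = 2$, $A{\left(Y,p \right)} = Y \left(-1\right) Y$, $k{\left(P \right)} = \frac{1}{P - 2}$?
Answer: $- \frac{845725}{34052} \approx -24.836$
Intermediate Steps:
$k{\left(P \right)} = \frac{1}{-2 + P}$
$A{\left(Y,p \right)} = - Y^{2}$ ($A{\left(Y,p \right)} = - Y Y = - Y^{2}$)
$B{\left(t \right)} = 20 + t^{2}$ ($B{\left(t \right)} = 20 - - t^{2} = 20 + t^{2}$)
$\frac{28477}{-34052} - B{\left(H{\left(k{\left(-4 \right)} \right)} \right)} = \frac{28477}{-34052} - \left(20 + 2^{2}\right) = 28477 \left(- \frac{1}{34052}\right) - \left(20 + 4\right) = - \frac{28477}{34052} - 24 = - \frac{845725}{34052}$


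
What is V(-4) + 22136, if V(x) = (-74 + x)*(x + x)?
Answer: 22760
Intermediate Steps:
V(x) = 2*x*(-74 + x) (V(x) = (-74 + x)*(2*x) = 2*x*(-74 + x))
V(-4) + 22136 = 2*(-4)*(-74 - 4) + 22136 = 2*(-4)*(-78) + 22136 = 624 + 22136 = 22760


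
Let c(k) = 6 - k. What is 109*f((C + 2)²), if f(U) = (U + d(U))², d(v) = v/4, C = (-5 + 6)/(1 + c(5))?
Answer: 1703125/256 ≈ 6652.8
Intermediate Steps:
C = ½ (C = (-5 + 6)/(1 + (6 - 1*5)) = 1/(1 + (6 - 5)) = 1/(1 + 1) = 1/2 = 1*(½) = ½ ≈ 0.50000)
d(v) = v/4 (d(v) = v*(¼) = v/4)
f(U) = 25*U²/16 (f(U) = (U + U/4)² = (5*U/4)² = 25*U²/16)
109*f((C + 2)²) = 109*(25*((½ + 2)²)²/16) = 109*(25*((5/2)²)²/16) = 109*(25*(25/4)²/16) = 109*((25/16)*(625/16)) = 109*(15625/256) = 1703125/256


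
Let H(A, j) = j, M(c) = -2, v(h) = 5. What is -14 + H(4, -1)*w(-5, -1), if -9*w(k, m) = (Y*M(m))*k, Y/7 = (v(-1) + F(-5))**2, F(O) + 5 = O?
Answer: 1624/9 ≈ 180.44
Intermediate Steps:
F(O) = -5 + O
Y = 175 (Y = 7*(5 + (-5 - 5))**2 = 7*(5 - 10)**2 = 7*(-5)**2 = 7*25 = 175)
w(k, m) = 350*k/9 (w(k, m) = -175*(-2)*k/9 = -(-350)*k/9 = 350*k/9)
-14 + H(4, -1)*w(-5, -1) = -14 - 350*(-5)/9 = -14 - 1*(-1750/9) = -14 + 1750/9 = 1624/9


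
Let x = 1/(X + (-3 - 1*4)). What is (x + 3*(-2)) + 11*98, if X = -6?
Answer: 13935/13 ≈ 1071.9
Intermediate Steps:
x = -1/13 (x = 1/(-6 + (-3 - 1*4)) = 1/(-6 + (-3 - 4)) = 1/(-6 - 7) = 1/(-13) = -1/13 ≈ -0.076923)
(x + 3*(-2)) + 11*98 = (-1/13 + 3*(-2)) + 11*98 = (-1/13 - 6) + 1078 = -79/13 + 1078 = 13935/13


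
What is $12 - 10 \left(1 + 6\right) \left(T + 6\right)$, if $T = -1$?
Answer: $-338$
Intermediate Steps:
$12 - 10 \left(1 + 6\right) \left(T + 6\right) = 12 - 10 \left(1 + 6\right) \left(-1 + 6\right) = 12 - 10 \cdot 7 \cdot 5 = 12 - 350 = -338$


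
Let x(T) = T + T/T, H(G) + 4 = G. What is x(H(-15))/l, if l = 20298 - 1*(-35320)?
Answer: -9/27809 ≈ -0.00032364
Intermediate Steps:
H(G) = -4 + G
x(T) = 1 + T (x(T) = T + 1 = 1 + T)
l = 55618 (l = 20298 + 35320 = 55618)
x(H(-15))/l = (1 + (-4 - 15))/55618 = (1 - 19)*(1/55618) = -18*1/55618 = -9/27809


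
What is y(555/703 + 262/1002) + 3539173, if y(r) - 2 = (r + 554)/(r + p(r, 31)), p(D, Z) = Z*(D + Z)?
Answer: 33508514256755/9467887 ≈ 3.5392e+6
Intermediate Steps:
y(r) = 2 + (554 + r)/(961 + 32*r) (y(r) = 2 + (r + 554)/(r + 31*(r + 31)) = 2 + (554 + r)/(r + 31*(31 + r)) = 2 + (554 + r)/(r + (961 + 31*r)) = 2 + (554 + r)/(961 + 32*r))
y(555/703 + 262/1002) + 3539173 = (2476 + 65*(555/703 + 262/1002))/(961 + 32*(555/703 + 262/1002)) + 3539173 = (2476 + 65*(555*(1/703) + 262*(1/1002)))/(961 + 32*(555*(1/703) + 262*(1/1002))) + 3539173 = (2476 + 65*(15/19 + 131/501))/(961 + 32*(15/19 + 131/501)) + 3539173 = (2476 + 65*(10004/9519))/(961 + 32*(10004/9519)) + 3539173 = (2476 + 650260/9519)/(961 + 320128/9519) + 3539173 = (24219304/9519)/(9467887/9519) + 3539173 = (9519/9467887)*(24219304/9519) + 3539173 = 24219304/9467887 + 3539173 = 33508514256755/9467887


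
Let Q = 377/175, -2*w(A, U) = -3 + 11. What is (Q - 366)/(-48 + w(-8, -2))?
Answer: 63673/9100 ≈ 6.9970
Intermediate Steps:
w(A, U) = -4 (w(A, U) = -(-3 + 11)/2 = -½*8 = -4)
Q = 377/175 (Q = 377*(1/175) = 377/175 ≈ 2.1543)
(Q - 366)/(-48 + w(-8, -2)) = (377/175 - 366)/(-48 - 4) = -63673/175/(-52) = -63673/175*(-1/52) = 63673/9100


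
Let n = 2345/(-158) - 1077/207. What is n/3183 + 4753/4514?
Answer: 40986933955/39160152981 ≈ 1.0466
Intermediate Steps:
n = -218527/10902 (n = 2345*(-1/158) - 1077*1/207 = -2345/158 - 359/69 = -218527/10902 ≈ -20.045)
n/3183 + 4753/4514 = -218527/10902/3183 + 4753/4514 = -218527/10902*1/3183 + 4753*(1/4514) = -218527/34701066 + 4753/4514 = 40986933955/39160152981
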